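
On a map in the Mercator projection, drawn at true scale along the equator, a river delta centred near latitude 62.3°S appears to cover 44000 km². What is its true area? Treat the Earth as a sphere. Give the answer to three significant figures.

Mercator is conformal, so the point scale is isotropic: h = k = sec φ = 1/cos φ.
Areal scale = k² = sec²φ = 1/cos²(62.3°) = 1/0.4648² = 4.628.
True area = apparent / (areal scale) = 44000 / 4.628 ≈ 9510 km².

9510 km²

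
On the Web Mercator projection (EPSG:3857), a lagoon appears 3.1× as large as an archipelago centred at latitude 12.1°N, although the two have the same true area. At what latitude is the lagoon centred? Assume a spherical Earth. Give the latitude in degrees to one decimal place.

On Mercator, (apparent₁)/(apparent₂) = sec²φ₁ / sec²φ₂ when true areas are equal.
cos²φ₂ / cos²φ₁ = 3.1  ⇒  cos φ₁ = cos 12.1° / √3.1 = 0.9778/1.761 = 0.5553.
φ₁ = arccos(0.5553) ≈ 56.3°.

56.3°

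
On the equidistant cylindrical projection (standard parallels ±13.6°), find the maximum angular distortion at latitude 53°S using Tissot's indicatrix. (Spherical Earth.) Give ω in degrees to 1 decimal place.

The equidistant cylindrical projection with φ₀ = 13.6° has h = 1 (meridians true) and k = cos φ₀ / cos φ along parallels.
At 53°: h = 1.000, k = 1.615; principal scales a = 1.615, b = 1.000.
sin(ω/2) = (a − b)/(a + b) = 0.6150/2.615 = 0.2352, so ω = 2 arcsin(0.2352) ≈ 27.2°.

27.2°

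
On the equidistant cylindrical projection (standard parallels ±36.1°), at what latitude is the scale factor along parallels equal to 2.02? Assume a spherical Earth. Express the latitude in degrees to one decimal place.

66.4°

The equidistant cylindrical projection with φ₀ = 36.1° has h = 1 (meridians true) and k = cos φ₀ / cos φ along parallels.
k = cos φ₀ / cos φ = 2.02  ⇒  cos φ = cos 36.1° / 2.02 = 0.4000.
φ = arccos(0.4000) ≈ 66.4°.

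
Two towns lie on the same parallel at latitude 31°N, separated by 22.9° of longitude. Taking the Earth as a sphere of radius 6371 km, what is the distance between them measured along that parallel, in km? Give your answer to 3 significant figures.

2180 km

Arc length along a parallel = R cos φ · Δλ (with Δλ in radians).
= 6371 × cos 31° × (22.9° × π/180) = 6371 × 0.8572 × 0.3997 ≈ 2180 km.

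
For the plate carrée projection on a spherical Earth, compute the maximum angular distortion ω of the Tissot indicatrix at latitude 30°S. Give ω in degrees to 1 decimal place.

8.2°

In the plate carrée (x = Rλ, y = Rφ), meridians are true-scale (h = 1) and parallels are stretched by k = sec φ.
At 30°: h = 1.000, k = 1.155; principal scales a = 1.155, b = 1.000.
sin(ω/2) = (a − b)/(a + b) = 0.1547/2.155 = 0.07180, so ω = 2 arcsin(0.07180) ≈ 8.2°.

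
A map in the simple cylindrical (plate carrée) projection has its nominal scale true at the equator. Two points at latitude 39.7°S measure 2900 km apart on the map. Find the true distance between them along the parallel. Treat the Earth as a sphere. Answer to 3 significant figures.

For the equirectangular projection with φ₀ = 0 (plate carrée), h = 1 along meridians and k = sec φ along parallels.
Along the parallel at 39.7°, map distances are exaggerated by k = sec 39.7° = 1.300.
True distance = 2900 / 1.300 = 2900 × cos 39.7° ≈ 2230 km.

2230 km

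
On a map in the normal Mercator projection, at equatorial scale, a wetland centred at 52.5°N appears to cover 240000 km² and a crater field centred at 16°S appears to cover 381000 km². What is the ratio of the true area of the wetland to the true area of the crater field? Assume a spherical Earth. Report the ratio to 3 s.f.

Mercator's areal exaggeration is sec²φ; hence true area = (apparent area) · cos²φ.
True area of wetland: 240000 × cos²(52.5°) = 240000 × 0.3706 = 88940 km².
True area of crater field: 381000 × cos²(16°) = 381000 × 0.9240 = 352100 km².
Ratio = 88940 / 352100 ≈ 0.253.

0.253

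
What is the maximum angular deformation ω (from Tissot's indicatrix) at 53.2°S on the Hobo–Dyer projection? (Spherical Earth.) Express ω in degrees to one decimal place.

31.8°

Hobo–Dyer is a cylindrical equal-area projection with standard parallels at ±37.5°. Cylindrical equal-area (φ₀ = 37.5°): h = cos φ / cos 37.5° along meridians, k = cos 37.5° / cos φ along parallels; h·k = 1.
At 53.2°: h = 0.7551, k = 1.324; principal scales a = 1.324, b = 0.7551.
sin(ω/2) = (a − b)/(a + b) = 0.5694/2.079 = 0.2738, so ω = 2 arcsin(0.2738) ≈ 31.8°.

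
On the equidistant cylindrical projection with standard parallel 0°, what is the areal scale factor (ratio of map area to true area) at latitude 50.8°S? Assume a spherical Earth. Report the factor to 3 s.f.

In the plate carrée (x = Rλ, y = Rφ), meridians are true-scale (h = 1) and parallels are stretched by k = sec φ.
Areal scale = h·k = 1 × sec φ; at 50.8°, h = 1.000, k = 1.582, so h·k = 1.582.

1.58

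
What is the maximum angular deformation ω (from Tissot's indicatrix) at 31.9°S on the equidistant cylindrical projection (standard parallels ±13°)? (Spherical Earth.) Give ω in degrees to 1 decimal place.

In the equirectangular projection with standard parallel φ₀ = 13° (x = Rλ cos φ₀, y = Rφ), meridians are true-scale (h = 1) and the parallel scale is k = cos φ₀ / cos φ.
At 31.9°: h = 1.000, k = 1.148; principal scales a = 1.148, b = 1.000.
sin(ω/2) = (a − b)/(a + b) = 0.1477/2.148 = 0.06877, so ω = 2 arcsin(0.06877) ≈ 7.9°.

7.9°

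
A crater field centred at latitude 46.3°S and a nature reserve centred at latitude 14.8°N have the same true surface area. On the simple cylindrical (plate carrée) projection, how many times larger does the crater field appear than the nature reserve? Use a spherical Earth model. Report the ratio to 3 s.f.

1.40

Plate carrée maps x = Rλ, y = Rφ. The meridian scale is h = 1 and the parallel scale is k = 1/cos φ = sec φ.
Areal scale at 46.3°: h·k = 1.000 × 1.447 = 1.447.
Areal scale at 14.8°: h·k = 1.000 × 1.034 = 1.034.
Ratio = 1.447/1.034 ≈ 1.40.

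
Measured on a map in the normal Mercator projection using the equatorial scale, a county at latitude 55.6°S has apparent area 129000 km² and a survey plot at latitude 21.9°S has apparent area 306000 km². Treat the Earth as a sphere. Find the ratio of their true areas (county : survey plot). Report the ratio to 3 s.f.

On Mercator the areal scale is sec²φ, so true area = apparent × cos²φ.
True area of county: 129000 × cos²(55.6°) = 129000 × 0.3192 = 41180 km².
True area of survey plot: 306000 × cos²(21.9°) = 306000 × 0.8609 = 263400 km².
Ratio = 41180 / 263400 ≈ 0.156.

0.156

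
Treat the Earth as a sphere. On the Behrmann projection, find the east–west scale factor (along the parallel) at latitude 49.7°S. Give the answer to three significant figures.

1.34

Behrmann is a cylindrical equal-area projection with standard parallels at ±30°. A cylindrical equal-area projection with standard parallel φ₀ has meridian scale h = cos φ / cos φ₀ and parallel scale k = cos φ₀ / cos φ (so areas are preserved, h·k = 1).
k = cos 30° / cos 49.7° = 0.8660/0.6468 = 1.339.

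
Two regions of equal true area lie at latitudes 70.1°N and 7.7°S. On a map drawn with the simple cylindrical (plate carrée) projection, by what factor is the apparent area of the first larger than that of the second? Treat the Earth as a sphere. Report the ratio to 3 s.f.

2.91

For the equirectangular projection with φ₀ = 0 (plate carrée), h = 1 along meridians and k = sec φ along parallels.
Areal scale at 70.1°: h·k = 1.000 × 2.938 = 2.938.
Areal scale at 7.7°: h·k = 1.000 × 1.009 = 1.009.
Ratio = 2.938/1.009 ≈ 2.91.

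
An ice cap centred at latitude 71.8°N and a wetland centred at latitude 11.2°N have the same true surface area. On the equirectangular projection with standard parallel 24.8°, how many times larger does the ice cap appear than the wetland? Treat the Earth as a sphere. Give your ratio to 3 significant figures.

With standard parallel φ₀ = 24.8°, the equirectangular projection gives x = Rλ cos φ₀, y = Rφ, so h = 1 and k = cos 24.8° / cos φ.
Areal scale at 71.8°: h·k = 1.000 × 2.906 = 2.906.
Areal scale at 11.2°: h·k = 1.000 × 0.9254 = 0.9254.
Ratio = 2.906/0.9254 ≈ 3.14.

3.14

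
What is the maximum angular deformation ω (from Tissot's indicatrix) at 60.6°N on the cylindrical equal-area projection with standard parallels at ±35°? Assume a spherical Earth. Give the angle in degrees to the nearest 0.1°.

56.3°

For cylindrical equal-area with standard parallel φ₀, h = cos φ / cos φ₀ and k = cos φ₀ / cos φ, so h·k = 1.
At 60.6°: h = 0.5993, k = 1.669; principal scales a = 1.669, b = 0.5993.
sin(ω/2) = (a − b)/(a + b) = 1.069/2.268 = 0.4715, so ω = 2 arcsin(0.4715) ≈ 56.3°.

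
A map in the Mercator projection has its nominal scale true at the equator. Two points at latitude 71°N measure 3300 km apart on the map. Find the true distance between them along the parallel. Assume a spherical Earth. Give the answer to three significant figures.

The Mercator projection is conformal; its linear scale factor is the same in every direction and equals sec φ = 1/cos φ.
Along the parallel at 71°, map distances are exaggerated by k = sec 71° = 3.072.
True distance = 3300 / 3.072 = 3300 × cos 71° ≈ 1070 km.

1070 km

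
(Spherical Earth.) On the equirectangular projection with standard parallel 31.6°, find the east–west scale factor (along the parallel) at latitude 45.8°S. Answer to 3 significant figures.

The equidistant cylindrical projection with φ₀ = 31.6° has h = 1 (meridians true) and k = cos φ₀ / cos φ along parallels.
k = cos 31.6° / cos 45.8° = 0.8517/0.6972 = 1.222.

1.22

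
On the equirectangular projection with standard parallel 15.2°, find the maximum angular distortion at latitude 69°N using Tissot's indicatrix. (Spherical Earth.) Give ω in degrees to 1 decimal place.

54.6°

In the equirectangular projection with standard parallel φ₀ = 15.2° (x = Rλ cos φ₀, y = Rφ), meridians are true-scale (h = 1) and the parallel scale is k = cos φ₀ / cos φ.
At 69°: h = 1.000, k = 2.693; principal scales a = 2.693, b = 1.000.
sin(ω/2) = (a − b)/(a + b) = 1.693/3.693 = 0.4584, so ω = 2 arcsin(0.4584) ≈ 54.6°.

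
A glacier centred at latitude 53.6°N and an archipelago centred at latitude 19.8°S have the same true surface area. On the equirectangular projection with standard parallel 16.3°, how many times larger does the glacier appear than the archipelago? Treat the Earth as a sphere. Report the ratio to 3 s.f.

1.59

In the equirectangular projection with standard parallel φ₀ = 16.3° (x = Rλ cos φ₀, y = Rφ), meridians are true-scale (h = 1) and the parallel scale is k = cos φ₀ / cos φ.
Areal scale at 53.6°: h·k = 1.000 × 1.617 = 1.617.
Areal scale at 19.8°: h·k = 1.000 × 1.020 = 1.020.
Ratio = 1.617/1.020 ≈ 1.59.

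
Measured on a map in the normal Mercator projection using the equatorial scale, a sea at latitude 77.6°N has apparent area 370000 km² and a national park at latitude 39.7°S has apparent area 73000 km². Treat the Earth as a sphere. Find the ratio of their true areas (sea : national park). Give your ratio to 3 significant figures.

0.395

Mercator's areal exaggeration is sec²φ; hence true area = (apparent area) · cos²φ.
True area of sea: 370000 × cos²(77.6°) = 370000 × 0.04611 = 17060 km².
True area of national park: 73000 × cos²(39.7°) = 73000 × 0.5920 = 43210 km².
Ratio = 17060 / 43210 ≈ 0.395.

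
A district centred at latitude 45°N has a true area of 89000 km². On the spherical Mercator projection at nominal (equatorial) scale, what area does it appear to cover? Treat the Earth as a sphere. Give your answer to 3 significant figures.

178000 km²

Mercator is conformal, so the point scale is isotropic: h = k = sec φ = 1/cos φ.
Areal scale = k² = sec²φ = 1/cos²(45°) = 1/0.7071² = 2.000.
Apparent area = 89000 × 2.000 ≈ 178000 km².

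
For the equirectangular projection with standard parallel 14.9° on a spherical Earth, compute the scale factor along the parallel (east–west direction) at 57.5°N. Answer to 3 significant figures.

In the equirectangular projection with standard parallel φ₀ = 14.9° (x = Rλ cos φ₀, y = Rφ), meridians are true-scale (h = 1) and the parallel scale is k = cos φ₀ / cos φ.
k = cos 14.9° / cos 57.5° = 0.9664/0.5373 = 1.799.

1.80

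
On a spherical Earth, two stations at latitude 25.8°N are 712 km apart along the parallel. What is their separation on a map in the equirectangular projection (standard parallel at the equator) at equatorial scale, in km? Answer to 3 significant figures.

791 km

In the plate carrée (x = Rλ, y = Rφ), meridians are true-scale (h = 1) and parallels are stretched by k = sec φ.
Along the parallel, k = sec 25.8° = 1/0.9003 = 1.111.
Map distance = 712 × 1.111 ≈ 791 km.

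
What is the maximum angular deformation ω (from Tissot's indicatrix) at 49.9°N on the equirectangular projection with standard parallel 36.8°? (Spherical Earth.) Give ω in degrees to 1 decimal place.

12.4°

In the equirectangular projection with standard parallel φ₀ = 36.8° (x = Rλ cos φ₀, y = Rφ), meridians are true-scale (h = 1) and the parallel scale is k = cos φ₀ / cos φ.
At 49.9°: h = 1.000, k = 1.243; principal scales a = 1.243, b = 1.000.
sin(ω/2) = (a − b)/(a + b) = 0.2431/2.243 = 0.1084, so ω = 2 arcsin(0.1084) ≈ 12.4°.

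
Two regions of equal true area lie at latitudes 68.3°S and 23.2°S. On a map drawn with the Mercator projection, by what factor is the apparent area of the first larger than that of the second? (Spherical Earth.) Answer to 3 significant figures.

On Mercator, area is exaggerated by sec²φ = 1/cos²φ.
At 68.3°: sec²(68.3°) = 1/0.3697² = 7.315.
At 23.2°: sec²(23.2°) = 1/0.9191² = 1.184.
Ratio = 7.315/1.184 = cos²(23.2°)/cos²(68.3°) ≈ 6.18.

6.18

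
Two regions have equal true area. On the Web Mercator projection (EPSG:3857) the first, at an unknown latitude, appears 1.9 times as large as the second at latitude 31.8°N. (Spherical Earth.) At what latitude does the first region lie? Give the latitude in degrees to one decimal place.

For equal true areas on Mercator, apparent areas scale as sec²φ, so the ratio is cos²φ₂ / cos²φ₁.
cos²φ₂ / cos²φ₁ = 1.9  ⇒  cos φ₁ = cos 31.8° / √1.9 = 0.8499/1.378 = 0.6166.
φ₁ = arccos(0.6166) ≈ 51.9°.

51.9°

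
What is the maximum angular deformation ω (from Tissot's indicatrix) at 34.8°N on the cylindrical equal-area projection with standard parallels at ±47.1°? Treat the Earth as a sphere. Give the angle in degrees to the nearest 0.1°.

Cylindrical equal-area (φ₀ = 47.1°): h = cos φ / cos 47.1° along meridians, k = cos 47.1° / cos φ along parallels; h·k = 1.
At 34.8°: h = 1.206, k = 0.8290; principal scales a = 1.206, b = 0.8290.
sin(ω/2) = (a − b)/(a + b) = 0.3773/2.035 = 0.1854, so ω = 2 arcsin(0.1854) ≈ 21.4°.

21.4°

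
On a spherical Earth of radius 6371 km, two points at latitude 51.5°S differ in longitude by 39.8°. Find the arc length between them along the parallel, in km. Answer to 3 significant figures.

Arc length along a parallel = R cos φ · Δλ (with Δλ in radians).
= 6371 × cos 51.5° × (39.8° × π/180) = 6371 × 0.6225 × 0.6946 ≈ 2750 km.

2750 km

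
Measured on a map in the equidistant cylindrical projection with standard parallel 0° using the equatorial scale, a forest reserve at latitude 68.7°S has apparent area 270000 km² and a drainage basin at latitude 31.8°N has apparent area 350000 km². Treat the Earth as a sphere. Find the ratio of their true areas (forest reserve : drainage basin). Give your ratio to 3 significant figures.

On the plate carrée, areal scale = h·k = 1 × sec φ, so true area = apparent × cos φ.
True area of forest reserve: 270000 × cos(68.7°) = 270000 × 0.3633 = 98080 km².
True area of drainage basin: 350000 × cos(31.8°) = 350000 × 0.8499 = 297500 km².
Ratio = 98080 / 297500 ≈ 0.330.

0.330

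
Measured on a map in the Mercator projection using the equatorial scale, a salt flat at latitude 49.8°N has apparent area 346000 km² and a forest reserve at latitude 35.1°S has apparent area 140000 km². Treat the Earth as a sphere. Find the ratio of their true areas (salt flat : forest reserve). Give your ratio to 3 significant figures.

Mercator's areal exaggeration is sec²φ; hence true area = (apparent area) · cos²φ.
True area of salt flat: 346000 × cos²(49.8°) = 346000 × 0.4166 = 144100 km².
True area of forest reserve: 140000 × cos²(35.1°) = 140000 × 0.6694 = 93710 km².
Ratio = 144100 / 93710 ≈ 1.54.

1.54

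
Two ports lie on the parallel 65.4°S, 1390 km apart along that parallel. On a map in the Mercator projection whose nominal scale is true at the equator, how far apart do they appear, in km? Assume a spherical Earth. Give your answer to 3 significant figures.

The Mercator projection is conformal; its linear scale factor is the same in every direction and equals sec φ = 1/cos φ.
Along the parallel, k = sec 65.4° = 1/0.4163 = 2.402.
Map distance = 1390 × 2.402 ≈ 3340 km.

3340 km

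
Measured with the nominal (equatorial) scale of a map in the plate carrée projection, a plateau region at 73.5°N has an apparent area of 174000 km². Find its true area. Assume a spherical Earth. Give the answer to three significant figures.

For the equirectangular projection with φ₀ = 0 (plate carrée), h = 1 along meridians and k = sec φ along parallels.
Areal scale = h·k = 1 × sec φ; at 73.5°, h = 1.000, k = 3.521, so h·k = 3.521.
True area = apparent / (areal scale) = 174000 / 3.521 ≈ 49400 km².

49400 km²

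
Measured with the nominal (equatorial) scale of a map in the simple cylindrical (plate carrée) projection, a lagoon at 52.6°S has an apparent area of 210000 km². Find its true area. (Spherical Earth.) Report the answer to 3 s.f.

128000 km²

Plate carrée maps x = Rλ, y = Rφ. The meridian scale is h = 1 and the parallel scale is k = 1/cos φ = sec φ.
Areal scale = h·k = 1 × sec φ; at 52.6°, h = 1.000, k = 1.646, so h·k = 1.646.
True area = apparent / (areal scale) = 210000 / 1.646 ≈ 128000 km².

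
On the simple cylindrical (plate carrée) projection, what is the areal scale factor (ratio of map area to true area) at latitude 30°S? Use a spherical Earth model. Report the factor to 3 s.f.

1.15

In the plate carrée (x = Rλ, y = Rφ), meridians are true-scale (h = 1) and parallels are stretched by k = sec φ.
Areal scale = h·k = 1 × sec φ; at 30°, h = 1.000, k = 1.155, so h·k = 1.155.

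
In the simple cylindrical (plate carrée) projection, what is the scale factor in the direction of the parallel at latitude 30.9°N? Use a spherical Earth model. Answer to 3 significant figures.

Plate carrée maps x = Rλ, y = Rφ. The meridian scale is h = 1 and the parallel scale is k = 1/cos φ = sec φ.
k = 1/cos 30.9° = 1/0.8581 = 1.165.

1.17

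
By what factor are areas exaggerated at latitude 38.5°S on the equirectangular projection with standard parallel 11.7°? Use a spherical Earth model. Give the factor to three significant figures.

1.25

With standard parallel φ₀ = 11.7°, the equirectangular projection gives x = Rλ cos φ₀, y = Rφ, so h = 1 and k = cos 11.7° / cos φ.
Areal scale = h·k = 1 × cos φ₀ / cos φ; at 38.5°, h = 1.000, k = 1.251, so h·k = 1.251.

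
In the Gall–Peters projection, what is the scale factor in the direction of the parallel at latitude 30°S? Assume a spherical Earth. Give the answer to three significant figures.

The Gall–Peters projection is cylindrical equal-area with φ₀ = 45°. For cylindrical equal-area with standard parallel φ₀, h = cos φ / cos φ₀ and k = cos φ₀ / cos φ, so h·k = 1.
k = cos 45° / cos 30° = 0.7071/0.8660 = 0.8165.

0.816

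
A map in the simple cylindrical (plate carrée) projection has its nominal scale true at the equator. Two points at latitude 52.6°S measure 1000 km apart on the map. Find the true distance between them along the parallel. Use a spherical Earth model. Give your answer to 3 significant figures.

For the equirectangular projection with φ₀ = 0 (plate carrée), h = 1 along meridians and k = sec φ along parallels.
Along the parallel at 52.6°, map distances are exaggerated by k = sec 52.6° = 1.646.
True distance = 1000 / 1.646 = 1000 × cos 52.6° ≈ 607 km.

607 km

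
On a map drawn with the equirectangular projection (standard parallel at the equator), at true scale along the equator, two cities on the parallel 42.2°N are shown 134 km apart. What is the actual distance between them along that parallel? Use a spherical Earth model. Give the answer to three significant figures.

For the equirectangular projection with φ₀ = 0 (plate carrée), h = 1 along meridians and k = sec φ along parallels.
Along the parallel at 42.2°, map distances are exaggerated by k = sec 42.2° = 1.350.
True distance = 134 / 1.350 = 134 × cos 42.2° ≈ 99.3 km.

99.3 km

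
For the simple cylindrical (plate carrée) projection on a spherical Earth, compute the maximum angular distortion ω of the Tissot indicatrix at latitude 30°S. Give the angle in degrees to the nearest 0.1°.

Plate carrée maps x = Rλ, y = Rφ. The meridian scale is h = 1 and the parallel scale is k = 1/cos φ = sec φ.
At 30°: h = 1.000, k = 1.155; principal scales a = 1.155, b = 1.000.
sin(ω/2) = (a − b)/(a + b) = 0.1547/2.155 = 0.07180, so ω = 2 arcsin(0.07180) ≈ 8.2°.

8.2°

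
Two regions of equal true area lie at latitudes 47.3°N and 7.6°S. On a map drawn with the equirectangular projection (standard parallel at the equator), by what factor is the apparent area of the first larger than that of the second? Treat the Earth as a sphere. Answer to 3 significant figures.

1.46

Plate carrée maps x = Rλ, y = Rφ. The meridian scale is h = 1 and the parallel scale is k = 1/cos φ = sec φ.
Areal scale at 47.3°: h·k = 1.000 × 1.475 = 1.475.
Areal scale at 7.6°: h·k = 1.000 × 1.009 = 1.009.
Ratio = 1.475/1.009 ≈ 1.46.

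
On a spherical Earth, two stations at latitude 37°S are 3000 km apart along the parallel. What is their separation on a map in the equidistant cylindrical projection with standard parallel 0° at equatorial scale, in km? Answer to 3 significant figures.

In the plate carrée (x = Rλ, y = Rφ), meridians are true-scale (h = 1) and parallels are stretched by k = sec φ.
Along the parallel, k = sec 37° = 1/0.7986 = 1.252.
Map distance = 3000 × 1.252 ≈ 3760 km.

3760 km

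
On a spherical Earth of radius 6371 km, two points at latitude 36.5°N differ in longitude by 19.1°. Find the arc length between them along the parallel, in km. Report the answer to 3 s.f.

Arc length along a parallel = R cos φ · Δλ (with Δλ in radians).
= 6371 × cos 36.5° × (19.1° × π/180) = 6371 × 0.8039 × 0.3334 ≈ 1710 km.

1710 km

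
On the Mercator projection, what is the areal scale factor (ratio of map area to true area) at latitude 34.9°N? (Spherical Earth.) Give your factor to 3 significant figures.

1.49

Mercator is conformal, so the point scale is isotropic: h = k = sec φ = 1/cos φ.
Areal scale = k² = sec²φ = 1/cos²(34.9°) = 1/0.8202² = 1.487.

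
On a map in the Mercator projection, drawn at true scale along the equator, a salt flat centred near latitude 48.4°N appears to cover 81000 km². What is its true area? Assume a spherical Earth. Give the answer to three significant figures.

35700 km²

For Mercator, h = k = sec φ (a conformal cylindrical projection has a single point scale, 1/cos φ).
Areal scale = k² = sec²φ = 1/cos²(48.4°) = 1/0.6639² = 2.269.
True area = apparent / (areal scale) = 81000 / 2.269 ≈ 35700 km².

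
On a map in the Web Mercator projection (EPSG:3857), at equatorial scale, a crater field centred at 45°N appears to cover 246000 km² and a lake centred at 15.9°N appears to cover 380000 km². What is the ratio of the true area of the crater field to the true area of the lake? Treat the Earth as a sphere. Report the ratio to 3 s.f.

On Mercator the areal scale is sec²φ, so true area = apparent × cos²φ.
True area of crater field: 246000 × cos²(45°) = 246000 × 0.5000 = 123000 km².
True area of lake: 380000 × cos²(15.9°) = 380000 × 0.9249 = 351500 km².
Ratio = 123000 / 351500 ≈ 0.350.

0.350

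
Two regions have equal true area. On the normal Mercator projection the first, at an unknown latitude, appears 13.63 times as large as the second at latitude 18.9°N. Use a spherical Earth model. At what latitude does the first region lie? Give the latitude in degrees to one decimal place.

Mercator areal scale is sec²φ, so apparent-area ratio = sec²φ₁ / sec²φ₂ = cos²φ₂ / cos²φ₁.
cos²φ₂ / cos²φ₁ = 13.63  ⇒  cos φ₁ = cos 18.9° / √13.63 = 0.9461/3.692 = 0.2563.
φ₁ = arccos(0.2563) ≈ 75.2°.

75.2°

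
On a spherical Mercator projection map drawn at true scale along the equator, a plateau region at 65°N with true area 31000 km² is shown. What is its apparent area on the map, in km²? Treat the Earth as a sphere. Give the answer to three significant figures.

The Mercator projection is conformal; its linear scale factor is the same in every direction and equals sec φ = 1/cos φ.
Areal scale = k² = sec²φ = 1/cos²(65°) = 1/0.4226² = 5.599.
Apparent area = 31000 × 5.599 ≈ 174000 km².

174000 km²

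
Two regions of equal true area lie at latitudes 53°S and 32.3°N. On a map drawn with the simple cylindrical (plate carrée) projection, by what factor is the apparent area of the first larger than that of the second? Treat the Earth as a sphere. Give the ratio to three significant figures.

In the plate carrée (x = Rλ, y = Rφ), meridians are true-scale (h = 1) and parallels are stretched by k = sec φ.
Areal scale at 53°: h·k = 1.000 × 1.662 = 1.662.
Areal scale at 32.3°: h·k = 1.000 × 1.183 = 1.183.
Ratio = 1.662/1.183 ≈ 1.40.

1.40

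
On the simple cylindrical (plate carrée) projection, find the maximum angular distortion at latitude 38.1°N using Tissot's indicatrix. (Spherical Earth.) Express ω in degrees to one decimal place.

For the equirectangular projection with φ₀ = 0 (plate carrée), h = 1 along meridians and k = sec φ along parallels.
At 38.1°: h = 1.000, k = 1.271; principal scales a = 1.271, b = 1.000.
sin(ω/2) = (a − b)/(a + b) = 0.2708/2.271 = 0.1192, so ω = 2 arcsin(0.1192) ≈ 13.7°.

13.7°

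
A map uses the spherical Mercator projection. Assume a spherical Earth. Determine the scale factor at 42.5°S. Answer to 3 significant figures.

1.36

The Mercator projection is conformal; its linear scale factor is the same in every direction and equals sec φ = 1/cos φ.
k = 1/cos 42.5° = 1/0.7373 = 1.356.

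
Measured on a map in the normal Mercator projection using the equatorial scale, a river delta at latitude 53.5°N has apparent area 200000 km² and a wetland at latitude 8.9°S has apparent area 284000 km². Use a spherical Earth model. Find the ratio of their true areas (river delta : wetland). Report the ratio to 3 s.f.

0.255

On Mercator the areal scale is sec²φ, so true area = apparent × cos²φ.
True area of river delta: 200000 × cos²(53.5°) = 200000 × 0.3538 = 70760 km².
True area of wetland: 284000 × cos²(8.9°) = 284000 × 0.9761 = 277200 km².
Ratio = 70760 / 277200 ≈ 0.255.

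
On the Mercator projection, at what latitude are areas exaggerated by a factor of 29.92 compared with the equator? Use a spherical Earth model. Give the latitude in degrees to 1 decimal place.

Mercator areal scale is sec²φ.
sec²φ = 29.92  ⇒  cos²φ = 0.03342  ⇒  cos φ = 0.1828.
φ = arccos(0.1828) ≈ 79.5°.

79.5°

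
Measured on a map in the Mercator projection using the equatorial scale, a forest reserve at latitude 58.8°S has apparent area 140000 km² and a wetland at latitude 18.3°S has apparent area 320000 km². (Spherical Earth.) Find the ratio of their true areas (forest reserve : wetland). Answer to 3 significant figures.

0.130

Mercator's areal exaggeration is sec²φ; hence true area = (apparent area) · cos²φ.
True area of forest reserve: 140000 × cos²(58.8°) = 140000 × 0.2684 = 37570 km².
True area of wetland: 320000 × cos²(18.3°) = 320000 × 0.9014 = 288500 km².
Ratio = 37570 / 288500 ≈ 0.130.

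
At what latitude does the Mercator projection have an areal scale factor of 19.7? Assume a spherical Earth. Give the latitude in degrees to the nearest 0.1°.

77.0°

Mercator areal scale is sec²φ.
sec²φ = 19.7  ⇒  cos²φ = 0.05076  ⇒  cos φ = 0.2253.
φ = arccos(0.2253) ≈ 77.0°.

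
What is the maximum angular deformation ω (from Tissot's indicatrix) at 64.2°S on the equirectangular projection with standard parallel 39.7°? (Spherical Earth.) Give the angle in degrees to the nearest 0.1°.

With standard parallel φ₀ = 39.7°, the equirectangular projection gives x = Rλ cos φ₀, y = Rφ, so h = 1 and k = cos 39.7° / cos φ.
At 64.2°: h = 1.000, k = 1.768; principal scales a = 1.768, b = 1.000.
sin(ω/2) = (a − b)/(a + b) = 0.7678/2.768 = 0.2774, so ω = 2 arcsin(0.2774) ≈ 32.2°.

32.2°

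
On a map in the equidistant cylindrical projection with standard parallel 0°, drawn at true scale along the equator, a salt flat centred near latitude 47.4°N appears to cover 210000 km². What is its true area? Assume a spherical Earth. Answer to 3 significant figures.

In the plate carrée (x = Rλ, y = Rφ), meridians are true-scale (h = 1) and parallels are stretched by k = sec φ.
Areal scale = h·k = 1 × sec φ; at 47.4°, h = 1.000, k = 1.477, so h·k = 1.477.
True area = apparent / (areal scale) = 210000 / 1.477 ≈ 142000 km².

142000 km²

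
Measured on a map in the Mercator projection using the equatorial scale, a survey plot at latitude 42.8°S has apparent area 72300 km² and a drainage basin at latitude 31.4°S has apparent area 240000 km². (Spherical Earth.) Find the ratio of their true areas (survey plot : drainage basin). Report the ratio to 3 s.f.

0.223

Mercator's areal exaggeration is sec²φ; hence true area = (apparent area) · cos²φ.
True area of survey plot: 72300 × cos²(42.8°) = 72300 × 0.5384 = 38920 km².
True area of drainage basin: 240000 × cos²(31.4°) = 240000 × 0.7285 = 174900 km².
Ratio = 38920 / 174900 ≈ 0.223.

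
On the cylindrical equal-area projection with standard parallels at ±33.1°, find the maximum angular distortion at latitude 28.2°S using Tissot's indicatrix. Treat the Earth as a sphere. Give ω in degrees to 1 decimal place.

5.8°

For cylindrical equal-area with standard parallel φ₀, h = cos φ / cos φ₀ and k = cos φ₀ / cos φ, so h·k = 1.
At 28.2°: h = 1.052, k = 0.9505; principal scales a = 1.052, b = 0.9505.
sin(ω/2) = (a − b)/(a + b) = 0.1015/2.003 = 0.05068, so ω = 2 arcsin(0.05068) ≈ 5.8°.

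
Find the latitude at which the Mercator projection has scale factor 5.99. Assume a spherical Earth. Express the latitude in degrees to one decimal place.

80.4°

Mercator scale is k = sec φ = 1/cos φ.
1/cos φ = 5.99  ⇒  cos φ = 0.1669  ⇒  φ = arccos(0.1669) ≈ 80.4°.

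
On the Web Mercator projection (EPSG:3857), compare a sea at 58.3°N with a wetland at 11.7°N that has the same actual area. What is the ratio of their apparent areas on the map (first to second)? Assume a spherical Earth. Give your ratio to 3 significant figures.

3.47

On Mercator, area is exaggerated by sec²φ = 1/cos²φ.
At 58.3°: sec²(58.3°) = 1/0.5255² = 3.622.
At 11.7°: sec²(11.7°) = 1/0.9792² = 1.043.
Ratio = 3.622/1.043 = cos²(11.7°)/cos²(58.3°) ≈ 3.47.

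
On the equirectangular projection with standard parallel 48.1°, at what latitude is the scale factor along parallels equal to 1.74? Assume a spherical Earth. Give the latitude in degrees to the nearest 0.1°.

With standard parallel φ₀ = 48.1°, the equirectangular projection gives x = Rλ cos φ₀, y = Rφ, so h = 1 and k = cos 48.1° / cos φ.
k = cos φ₀ / cos φ = 1.74  ⇒  cos φ = cos 48.1° / 1.74 = 0.3838.
φ = arccos(0.3838) ≈ 67.4°.

67.4°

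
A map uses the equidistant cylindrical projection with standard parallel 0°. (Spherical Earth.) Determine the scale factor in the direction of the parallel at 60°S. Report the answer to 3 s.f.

2.00

In the plate carrée (x = Rλ, y = Rφ), meridians are true-scale (h = 1) and parallels are stretched by k = sec φ.
k = 1/cos 60° = 1/0.5000 = 2.000.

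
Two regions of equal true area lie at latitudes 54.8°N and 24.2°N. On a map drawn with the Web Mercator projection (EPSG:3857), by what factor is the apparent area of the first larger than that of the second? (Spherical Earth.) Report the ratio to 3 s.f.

Mercator is conformal with k = sec φ, so areal scale = k² = sec²φ.
At 54.8°: sec²(54.8°) = 1/0.5764² = 3.010.
At 24.2°: sec²(24.2°) = 1/0.9121² = 1.202.
Ratio = 3.010/1.202 = cos²(24.2°)/cos²(54.8°) ≈ 2.50.

2.50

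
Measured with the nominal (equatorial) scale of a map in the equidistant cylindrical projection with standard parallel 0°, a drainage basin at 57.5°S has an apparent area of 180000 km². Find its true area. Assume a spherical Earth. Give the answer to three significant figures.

Plate carrée maps x = Rλ, y = Rφ. The meridian scale is h = 1 and the parallel scale is k = 1/cos φ = sec φ.
Areal scale = h·k = 1 × sec φ; at 57.5°, h = 1.000, k = 1.861, so h·k = 1.861.
True area = apparent / (areal scale) = 180000 / 1.861 ≈ 96700 km².

96700 km²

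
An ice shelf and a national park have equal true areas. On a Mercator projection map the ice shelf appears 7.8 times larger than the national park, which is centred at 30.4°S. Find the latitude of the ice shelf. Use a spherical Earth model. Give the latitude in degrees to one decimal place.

72.0°

On Mercator, (apparent₁)/(apparent₂) = sec²φ₁ / sec²φ₂ when true areas are equal.
cos²φ₂ / cos²φ₁ = 7.8  ⇒  cos φ₁ = cos 30.4° / √7.8 = 0.8625/2.793 = 0.3088.
φ₁ = arccos(0.3088) ≈ 72.0°.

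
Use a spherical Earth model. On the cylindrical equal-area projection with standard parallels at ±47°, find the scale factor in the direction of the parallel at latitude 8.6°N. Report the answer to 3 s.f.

For cylindrical equal-area with standard parallel φ₀, h = cos φ / cos φ₀ and k = cos φ₀ / cos φ, so h·k = 1.
k = cos 47° / cos 8.6° = 0.6820/0.9888 = 0.6898.

0.690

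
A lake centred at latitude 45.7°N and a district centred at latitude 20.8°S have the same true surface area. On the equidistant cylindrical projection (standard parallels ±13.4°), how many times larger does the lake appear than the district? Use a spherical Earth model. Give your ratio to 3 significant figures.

The equidistant cylindrical projection with φ₀ = 13.4° has h = 1 (meridians true) and k = cos φ₀ / cos φ along parallels.
Areal scale at 45.7°: h·k = 1.000 × 1.393 = 1.393.
Areal scale at 20.8°: h·k = 1.000 × 1.041 = 1.041.
Ratio = 1.393/1.041 ≈ 1.34.

1.34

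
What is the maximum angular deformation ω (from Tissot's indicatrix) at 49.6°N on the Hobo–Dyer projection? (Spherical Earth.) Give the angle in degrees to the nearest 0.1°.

Hobo–Dyer is a cylindrical equal-area projection with standard parallels at ±37.5°. Cylindrical equal-area (φ₀ = 37.5°): h = cos φ / cos 37.5° along meridians, k = cos 37.5° / cos φ along parallels; h·k = 1.
At 49.6°: h = 0.8169, k = 1.224; principal scales a = 1.224, b = 0.8169.
sin(ω/2) = (a − b)/(a + b) = 0.4071/2.041 = 0.1995, so ω = 2 arcsin(0.1995) ≈ 23.0°.

23.0°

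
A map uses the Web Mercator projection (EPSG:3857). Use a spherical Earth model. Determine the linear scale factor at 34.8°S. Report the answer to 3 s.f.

1.22

Mercator is conformal, so the point scale is isotropic: h = k = sec φ = 1/cos φ.
k = 1/cos 34.8° = 1/0.8211 = 1.218.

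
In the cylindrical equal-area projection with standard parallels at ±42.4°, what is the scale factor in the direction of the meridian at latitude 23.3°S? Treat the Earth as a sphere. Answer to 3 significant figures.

1.24

A cylindrical equal-area projection with standard parallel φ₀ has meridian scale h = cos φ / cos φ₀ and parallel scale k = cos φ₀ / cos φ (so areas are preserved, h·k = 1).
h = cos 23.3° / cos 42.4° = 0.9184/0.7385 = 1.244.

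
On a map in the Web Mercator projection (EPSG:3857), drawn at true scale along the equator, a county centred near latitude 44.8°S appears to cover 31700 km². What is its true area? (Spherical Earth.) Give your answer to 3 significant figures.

16000 km²

Mercator is conformal, so the point scale is isotropic: h = k = sec φ = 1/cos φ.
Areal scale = k² = sec²φ = 1/cos²(44.8°) = 1/0.7096² = 1.986.
True area = apparent / (areal scale) = 31700 / 1.986 ≈ 16000 km².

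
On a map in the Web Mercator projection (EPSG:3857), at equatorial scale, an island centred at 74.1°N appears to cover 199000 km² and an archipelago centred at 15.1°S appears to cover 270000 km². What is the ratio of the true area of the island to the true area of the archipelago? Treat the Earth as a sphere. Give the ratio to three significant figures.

Since Mercator area scale is 1/cos²φ, the true area equals the apparent area multiplied by cos²φ.
True area of island: 199000 × cos²(74.1°) = 199000 × 0.07505 = 14940 km².
True area of archipelago: 270000 × cos²(15.1°) = 270000 × 0.9321 = 251700 km².
Ratio = 14940 / 251700 ≈ 0.0593.

0.0593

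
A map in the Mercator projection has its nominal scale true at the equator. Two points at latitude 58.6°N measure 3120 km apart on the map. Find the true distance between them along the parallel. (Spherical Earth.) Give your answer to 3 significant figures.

For Mercator, h = k = sec φ (a conformal cylindrical projection has a single point scale, 1/cos φ).
Along the parallel at 58.6°, map distances are exaggerated by k = sec 58.6° = 1.919.
True distance = 3120 / 1.919 = 3120 × cos 58.6° ≈ 1630 km.

1630 km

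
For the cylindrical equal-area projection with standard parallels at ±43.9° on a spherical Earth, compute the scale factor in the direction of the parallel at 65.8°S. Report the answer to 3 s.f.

1.76

A cylindrical equal-area projection with standard parallel φ₀ has meridian scale h = cos φ / cos φ₀ and parallel scale k = cos φ₀ / cos φ (so areas are preserved, h·k = 1).
k = cos 43.9° / cos 65.8° = 0.7206/0.4099 = 1.758.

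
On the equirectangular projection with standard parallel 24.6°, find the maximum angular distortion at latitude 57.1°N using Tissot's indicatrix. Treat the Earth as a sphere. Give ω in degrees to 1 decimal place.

In the equirectangular projection with standard parallel φ₀ = 24.6° (x = Rλ cos φ₀, y = Rφ), meridians are true-scale (h = 1) and the parallel scale is k = cos φ₀ / cos φ.
At 57.1°: h = 1.000, k = 1.674; principal scales a = 1.674, b = 1.000.
sin(ω/2) = (a − b)/(a + b) = 0.6739/2.674 = 0.2520, so ω = 2 arcsin(0.2520) ≈ 29.2°.

29.2°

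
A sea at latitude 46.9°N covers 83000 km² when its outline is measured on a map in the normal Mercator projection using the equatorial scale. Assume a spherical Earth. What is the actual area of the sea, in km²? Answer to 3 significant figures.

The Mercator projection is conformal; its linear scale factor is the same in every direction and equals sec φ = 1/cos φ.
Areal scale = k² = sec²φ = 1/cos²(46.9°) = 1/0.6833² = 2.142.
True area = apparent / (areal scale) = 83000 / 2.142 ≈ 38700 km².

38700 km²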